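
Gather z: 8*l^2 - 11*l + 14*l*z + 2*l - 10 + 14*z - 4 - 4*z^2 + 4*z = 8*l^2 - 9*l - 4*z^2 + z*(14*l + 18) - 14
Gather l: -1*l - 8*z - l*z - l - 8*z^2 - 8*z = l*(-z - 2) - 8*z^2 - 16*z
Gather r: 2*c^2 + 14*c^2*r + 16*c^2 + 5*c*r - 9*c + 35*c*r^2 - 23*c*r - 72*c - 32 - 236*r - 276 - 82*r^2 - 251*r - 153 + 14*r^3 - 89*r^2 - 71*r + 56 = 18*c^2 - 81*c + 14*r^3 + r^2*(35*c - 171) + r*(14*c^2 - 18*c - 558) - 405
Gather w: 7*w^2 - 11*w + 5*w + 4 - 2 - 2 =7*w^2 - 6*w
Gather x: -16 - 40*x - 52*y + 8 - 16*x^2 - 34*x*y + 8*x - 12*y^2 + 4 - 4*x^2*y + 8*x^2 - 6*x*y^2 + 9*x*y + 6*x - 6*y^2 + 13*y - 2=x^2*(-4*y - 8) + x*(-6*y^2 - 25*y - 26) - 18*y^2 - 39*y - 6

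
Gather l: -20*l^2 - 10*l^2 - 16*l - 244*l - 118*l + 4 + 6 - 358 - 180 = -30*l^2 - 378*l - 528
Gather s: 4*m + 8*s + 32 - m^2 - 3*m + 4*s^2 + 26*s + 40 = -m^2 + m + 4*s^2 + 34*s + 72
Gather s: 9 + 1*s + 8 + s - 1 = 2*s + 16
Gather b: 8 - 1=7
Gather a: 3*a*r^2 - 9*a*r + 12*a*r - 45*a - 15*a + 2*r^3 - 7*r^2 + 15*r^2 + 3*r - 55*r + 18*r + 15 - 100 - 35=a*(3*r^2 + 3*r - 60) + 2*r^3 + 8*r^2 - 34*r - 120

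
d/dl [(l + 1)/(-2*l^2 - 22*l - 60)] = (-l^2 - 11*l + (l + 1)*(2*l + 11) - 30)/(2*(l^2 + 11*l + 30)^2)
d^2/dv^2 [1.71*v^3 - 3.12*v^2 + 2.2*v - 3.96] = 10.26*v - 6.24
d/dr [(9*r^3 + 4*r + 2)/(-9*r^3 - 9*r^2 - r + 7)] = 3*(-27*r^4 + 18*r^3 + 93*r^2 + 12*r + 10)/(81*r^6 + 162*r^5 + 99*r^4 - 108*r^3 - 125*r^2 - 14*r + 49)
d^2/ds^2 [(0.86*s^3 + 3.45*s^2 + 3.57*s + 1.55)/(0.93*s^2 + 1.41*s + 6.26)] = (8.88178419700125e-16*s^5 - 7.105427357601e-15*s^4 - 9.46654799999997*s^3 - 66.9224340000001*s^2 + 89.70015*s + 195.488046)/(0.804357*s^6 + 3.658527*s^5 + 21.789621*s^4 + 52.055649*s^3 + 146.669922*s^2 + 165.763548*s + 245.314376)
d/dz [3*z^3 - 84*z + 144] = 9*z^2 - 84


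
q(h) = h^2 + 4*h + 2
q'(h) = 2*h + 4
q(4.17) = 36.07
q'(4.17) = 12.34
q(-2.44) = -1.81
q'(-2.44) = -0.88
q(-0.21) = 1.20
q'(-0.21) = 3.58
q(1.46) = 9.97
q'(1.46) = 6.92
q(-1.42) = -1.66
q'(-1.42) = 1.16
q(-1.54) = -1.79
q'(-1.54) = 0.92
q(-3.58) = 0.50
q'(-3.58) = -3.16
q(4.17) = 36.07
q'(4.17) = 12.34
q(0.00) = 2.00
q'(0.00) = 4.00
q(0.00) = 2.00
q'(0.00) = 4.00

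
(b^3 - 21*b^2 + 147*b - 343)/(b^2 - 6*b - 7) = (b^2 - 14*b + 49)/(b + 1)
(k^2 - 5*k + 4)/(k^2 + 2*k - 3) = (k - 4)/(k + 3)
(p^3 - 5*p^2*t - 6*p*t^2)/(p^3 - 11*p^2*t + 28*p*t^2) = (p^2 - 5*p*t - 6*t^2)/(p^2 - 11*p*t + 28*t^2)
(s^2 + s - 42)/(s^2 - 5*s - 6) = (s + 7)/(s + 1)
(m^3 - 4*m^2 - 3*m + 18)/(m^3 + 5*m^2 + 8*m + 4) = (m^2 - 6*m + 9)/(m^2 + 3*m + 2)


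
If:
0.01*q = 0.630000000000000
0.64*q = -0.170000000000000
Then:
No Solution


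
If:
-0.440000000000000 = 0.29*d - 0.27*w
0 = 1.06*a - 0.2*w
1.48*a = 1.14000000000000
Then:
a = 0.77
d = 2.28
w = 4.08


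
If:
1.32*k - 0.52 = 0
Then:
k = 0.39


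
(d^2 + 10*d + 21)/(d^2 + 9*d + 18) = (d + 7)/(d + 6)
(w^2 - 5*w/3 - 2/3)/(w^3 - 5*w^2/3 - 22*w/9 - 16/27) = 9*(w - 2)/(9*w^2 - 18*w - 16)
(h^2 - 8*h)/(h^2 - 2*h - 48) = h/(h + 6)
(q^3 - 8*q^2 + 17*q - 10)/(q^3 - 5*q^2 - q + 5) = (q - 2)/(q + 1)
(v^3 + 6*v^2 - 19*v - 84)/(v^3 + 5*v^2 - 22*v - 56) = (v + 3)/(v + 2)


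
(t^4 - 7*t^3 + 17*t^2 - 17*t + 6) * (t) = t^5 - 7*t^4 + 17*t^3 - 17*t^2 + 6*t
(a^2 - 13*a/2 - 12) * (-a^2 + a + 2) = -a^4 + 15*a^3/2 + 15*a^2/2 - 25*a - 24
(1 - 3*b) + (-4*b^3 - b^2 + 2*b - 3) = -4*b^3 - b^2 - b - 2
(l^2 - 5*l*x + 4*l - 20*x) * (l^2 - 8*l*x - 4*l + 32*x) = l^4 - 13*l^3*x + 40*l^2*x^2 - 16*l^2 + 208*l*x - 640*x^2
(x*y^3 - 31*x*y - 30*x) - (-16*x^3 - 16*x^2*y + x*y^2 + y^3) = 16*x^3 + 16*x^2*y + x*y^3 - x*y^2 - 31*x*y - 30*x - y^3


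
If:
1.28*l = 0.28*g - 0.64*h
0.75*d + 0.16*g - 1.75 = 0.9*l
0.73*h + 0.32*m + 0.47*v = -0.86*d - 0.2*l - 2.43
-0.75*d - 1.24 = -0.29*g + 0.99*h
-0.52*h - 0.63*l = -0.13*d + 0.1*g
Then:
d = 4.46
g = 5.14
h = -3.13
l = 2.69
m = -1.46875*v - 14.1310174694428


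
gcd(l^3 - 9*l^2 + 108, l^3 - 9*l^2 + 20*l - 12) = l - 6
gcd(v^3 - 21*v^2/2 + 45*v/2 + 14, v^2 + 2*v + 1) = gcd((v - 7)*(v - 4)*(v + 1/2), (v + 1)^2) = 1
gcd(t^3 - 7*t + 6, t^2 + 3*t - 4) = t - 1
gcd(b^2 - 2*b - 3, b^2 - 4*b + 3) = b - 3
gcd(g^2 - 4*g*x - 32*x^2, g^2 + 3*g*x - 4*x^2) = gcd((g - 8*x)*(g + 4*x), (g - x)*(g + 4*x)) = g + 4*x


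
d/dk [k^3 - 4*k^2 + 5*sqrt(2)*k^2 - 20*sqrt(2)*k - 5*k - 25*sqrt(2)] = 3*k^2 - 8*k + 10*sqrt(2)*k - 20*sqrt(2) - 5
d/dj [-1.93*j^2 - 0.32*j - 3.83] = -3.86*j - 0.32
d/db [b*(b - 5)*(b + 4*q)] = 3*b^2 + 8*b*q - 10*b - 20*q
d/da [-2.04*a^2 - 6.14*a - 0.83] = -4.08*a - 6.14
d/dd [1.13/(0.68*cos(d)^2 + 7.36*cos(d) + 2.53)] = (1.5368*cos(d) + 8.3168)*sin(d)/(0.68*cos(d)^2 + 7.36*cos(d) + 2.53)^2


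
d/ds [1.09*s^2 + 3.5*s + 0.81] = 2.18*s + 3.5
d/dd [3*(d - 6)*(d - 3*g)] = 6*d - 9*g - 18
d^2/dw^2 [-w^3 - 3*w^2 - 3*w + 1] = -6*w - 6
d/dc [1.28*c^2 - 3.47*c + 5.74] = 2.56*c - 3.47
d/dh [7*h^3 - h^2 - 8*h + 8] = 21*h^2 - 2*h - 8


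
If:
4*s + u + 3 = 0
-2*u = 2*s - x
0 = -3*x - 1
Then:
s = -17/18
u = 7/9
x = -1/3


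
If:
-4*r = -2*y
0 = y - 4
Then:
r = 2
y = 4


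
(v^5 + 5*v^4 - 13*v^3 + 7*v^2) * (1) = v^5 + 5*v^4 - 13*v^3 + 7*v^2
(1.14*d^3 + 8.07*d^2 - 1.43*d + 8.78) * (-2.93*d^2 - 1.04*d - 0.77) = -3.3402*d^5 - 24.8307*d^4 - 5.0807*d^3 - 30.4521*d^2 - 8.0301*d - 6.7606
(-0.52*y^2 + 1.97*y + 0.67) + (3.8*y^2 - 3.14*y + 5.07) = 3.28*y^2 - 1.17*y + 5.74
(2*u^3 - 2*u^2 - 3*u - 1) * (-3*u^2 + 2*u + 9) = -6*u^5 + 10*u^4 + 23*u^3 - 21*u^2 - 29*u - 9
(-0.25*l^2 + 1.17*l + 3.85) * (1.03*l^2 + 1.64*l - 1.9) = -0.2575*l^4 + 0.7951*l^3 + 6.3593*l^2 + 4.091*l - 7.315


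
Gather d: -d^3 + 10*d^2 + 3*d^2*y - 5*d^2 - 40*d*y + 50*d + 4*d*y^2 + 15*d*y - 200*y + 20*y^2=-d^3 + d^2*(3*y + 5) + d*(4*y^2 - 25*y + 50) + 20*y^2 - 200*y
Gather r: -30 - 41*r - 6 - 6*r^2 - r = -6*r^2 - 42*r - 36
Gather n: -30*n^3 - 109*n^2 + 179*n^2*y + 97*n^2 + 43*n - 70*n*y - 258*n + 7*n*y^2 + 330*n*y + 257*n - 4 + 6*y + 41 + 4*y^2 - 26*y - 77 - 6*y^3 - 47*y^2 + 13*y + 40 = -30*n^3 + n^2*(179*y - 12) + n*(7*y^2 + 260*y + 42) - 6*y^3 - 43*y^2 - 7*y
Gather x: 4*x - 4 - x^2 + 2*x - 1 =-x^2 + 6*x - 5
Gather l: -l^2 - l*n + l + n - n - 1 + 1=-l^2 + l*(1 - n)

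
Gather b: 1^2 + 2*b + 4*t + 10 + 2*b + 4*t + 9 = 4*b + 8*t + 20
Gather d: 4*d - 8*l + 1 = 4*d - 8*l + 1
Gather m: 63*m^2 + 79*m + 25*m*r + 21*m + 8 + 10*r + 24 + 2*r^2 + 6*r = 63*m^2 + m*(25*r + 100) + 2*r^2 + 16*r + 32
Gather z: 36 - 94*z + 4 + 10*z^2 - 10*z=10*z^2 - 104*z + 40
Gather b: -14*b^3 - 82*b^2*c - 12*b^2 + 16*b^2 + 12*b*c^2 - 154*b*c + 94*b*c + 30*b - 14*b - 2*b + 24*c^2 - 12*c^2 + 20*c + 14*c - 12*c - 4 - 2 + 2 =-14*b^3 + b^2*(4 - 82*c) + b*(12*c^2 - 60*c + 14) + 12*c^2 + 22*c - 4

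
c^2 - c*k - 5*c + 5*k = (c - 5)*(c - k)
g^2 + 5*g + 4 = (g + 1)*(g + 4)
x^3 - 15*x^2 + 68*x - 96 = (x - 8)*(x - 4)*(x - 3)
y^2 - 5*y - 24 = (y - 8)*(y + 3)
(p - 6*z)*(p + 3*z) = p^2 - 3*p*z - 18*z^2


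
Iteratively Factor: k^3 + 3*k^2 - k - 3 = (k + 1)*(k^2 + 2*k - 3) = (k - 1)*(k + 1)*(k + 3)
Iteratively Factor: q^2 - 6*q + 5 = (q - 5)*(q - 1)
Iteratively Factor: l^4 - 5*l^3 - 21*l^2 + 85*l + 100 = (l + 1)*(l^3 - 6*l^2 - 15*l + 100) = (l - 5)*(l + 1)*(l^2 - l - 20) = (l - 5)*(l + 1)*(l + 4)*(l - 5)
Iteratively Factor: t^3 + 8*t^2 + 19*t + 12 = (t + 1)*(t^2 + 7*t + 12) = (t + 1)*(t + 4)*(t + 3)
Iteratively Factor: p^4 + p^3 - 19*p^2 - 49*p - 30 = (p + 2)*(p^3 - p^2 - 17*p - 15) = (p + 1)*(p + 2)*(p^2 - 2*p - 15) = (p + 1)*(p + 2)*(p + 3)*(p - 5)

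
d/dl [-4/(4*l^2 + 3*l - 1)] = 4*(8*l + 3)/(4*l^2 + 3*l - 1)^2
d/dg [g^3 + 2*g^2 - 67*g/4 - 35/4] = 3*g^2 + 4*g - 67/4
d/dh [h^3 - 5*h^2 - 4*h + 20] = 3*h^2 - 10*h - 4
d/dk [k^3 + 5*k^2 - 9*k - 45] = 3*k^2 + 10*k - 9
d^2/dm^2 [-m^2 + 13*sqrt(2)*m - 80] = -2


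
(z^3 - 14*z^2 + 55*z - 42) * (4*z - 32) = 4*z^4 - 88*z^3 + 668*z^2 - 1928*z + 1344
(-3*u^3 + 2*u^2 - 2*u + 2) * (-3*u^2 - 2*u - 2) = 9*u^5 + 8*u^3 - 6*u^2 - 4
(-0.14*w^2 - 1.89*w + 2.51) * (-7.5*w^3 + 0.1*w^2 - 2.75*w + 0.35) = 1.05*w^5 + 14.161*w^4 - 18.629*w^3 + 5.3995*w^2 - 7.564*w + 0.8785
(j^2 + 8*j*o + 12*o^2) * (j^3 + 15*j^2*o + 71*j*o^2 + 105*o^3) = j^5 + 23*j^4*o + 203*j^3*o^2 + 853*j^2*o^3 + 1692*j*o^4 + 1260*o^5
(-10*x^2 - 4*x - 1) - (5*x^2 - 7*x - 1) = -15*x^2 + 3*x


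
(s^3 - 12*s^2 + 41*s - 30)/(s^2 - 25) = (s^2 - 7*s + 6)/(s + 5)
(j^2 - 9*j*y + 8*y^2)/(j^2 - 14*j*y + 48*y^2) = (-j + y)/(-j + 6*y)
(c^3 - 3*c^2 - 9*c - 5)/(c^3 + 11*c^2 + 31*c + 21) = (c^2 - 4*c - 5)/(c^2 + 10*c + 21)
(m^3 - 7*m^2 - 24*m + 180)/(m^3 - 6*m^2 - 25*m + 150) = (m - 6)/(m - 5)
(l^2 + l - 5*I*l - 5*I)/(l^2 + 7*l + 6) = (l - 5*I)/(l + 6)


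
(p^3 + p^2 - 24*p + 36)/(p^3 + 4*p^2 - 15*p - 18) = (p - 2)/(p + 1)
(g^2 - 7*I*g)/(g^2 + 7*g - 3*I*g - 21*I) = g*(g - 7*I)/(g^2 + g*(7 - 3*I) - 21*I)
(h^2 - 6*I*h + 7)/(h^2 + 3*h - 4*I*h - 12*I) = (h^2 - 6*I*h + 7)/(h^2 + h*(3 - 4*I) - 12*I)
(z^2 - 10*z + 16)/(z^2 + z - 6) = (z - 8)/(z + 3)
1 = 1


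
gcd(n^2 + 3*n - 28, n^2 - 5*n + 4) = n - 4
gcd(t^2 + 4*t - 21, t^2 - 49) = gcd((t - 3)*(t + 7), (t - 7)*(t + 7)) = t + 7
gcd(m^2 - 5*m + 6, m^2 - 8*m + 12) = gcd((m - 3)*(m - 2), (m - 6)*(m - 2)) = m - 2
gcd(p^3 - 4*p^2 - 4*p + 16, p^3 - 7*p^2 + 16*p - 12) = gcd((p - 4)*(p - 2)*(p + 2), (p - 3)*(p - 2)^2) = p - 2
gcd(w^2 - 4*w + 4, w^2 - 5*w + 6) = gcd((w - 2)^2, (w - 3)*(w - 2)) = w - 2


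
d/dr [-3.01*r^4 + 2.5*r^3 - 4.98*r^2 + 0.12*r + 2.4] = -12.04*r^3 + 7.5*r^2 - 9.96*r + 0.12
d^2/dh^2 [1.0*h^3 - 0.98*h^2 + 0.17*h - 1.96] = 6.0*h - 1.96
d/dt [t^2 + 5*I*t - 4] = 2*t + 5*I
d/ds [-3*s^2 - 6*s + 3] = -6*s - 6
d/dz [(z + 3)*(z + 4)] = 2*z + 7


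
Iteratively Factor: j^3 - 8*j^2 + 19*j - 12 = (j - 1)*(j^2 - 7*j + 12) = (j - 4)*(j - 1)*(j - 3)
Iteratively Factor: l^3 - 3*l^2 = (l)*(l^2 - 3*l) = l*(l - 3)*(l)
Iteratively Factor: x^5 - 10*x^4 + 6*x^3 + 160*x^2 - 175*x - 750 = (x + 3)*(x^4 - 13*x^3 + 45*x^2 + 25*x - 250) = (x - 5)*(x + 3)*(x^3 - 8*x^2 + 5*x + 50) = (x - 5)*(x + 2)*(x + 3)*(x^2 - 10*x + 25) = (x - 5)^2*(x + 2)*(x + 3)*(x - 5)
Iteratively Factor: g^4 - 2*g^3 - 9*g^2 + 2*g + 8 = (g + 2)*(g^3 - 4*g^2 - g + 4) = (g - 1)*(g + 2)*(g^2 - 3*g - 4) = (g - 4)*(g - 1)*(g + 2)*(g + 1)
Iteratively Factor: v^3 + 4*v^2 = (v)*(v^2 + 4*v) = v*(v + 4)*(v)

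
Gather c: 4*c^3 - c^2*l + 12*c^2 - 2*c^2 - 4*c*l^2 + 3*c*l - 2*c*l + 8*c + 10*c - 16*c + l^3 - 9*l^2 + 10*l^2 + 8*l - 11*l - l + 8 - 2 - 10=4*c^3 + c^2*(10 - l) + c*(-4*l^2 + l + 2) + l^3 + l^2 - 4*l - 4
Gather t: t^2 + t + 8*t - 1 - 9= t^2 + 9*t - 10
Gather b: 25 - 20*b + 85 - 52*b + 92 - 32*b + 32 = 234 - 104*b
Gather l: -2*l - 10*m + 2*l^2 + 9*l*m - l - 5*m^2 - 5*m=2*l^2 + l*(9*m - 3) - 5*m^2 - 15*m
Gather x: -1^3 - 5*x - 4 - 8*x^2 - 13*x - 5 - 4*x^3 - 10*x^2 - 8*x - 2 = -4*x^3 - 18*x^2 - 26*x - 12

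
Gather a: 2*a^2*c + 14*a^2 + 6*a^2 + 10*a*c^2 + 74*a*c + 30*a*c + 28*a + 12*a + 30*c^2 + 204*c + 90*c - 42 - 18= a^2*(2*c + 20) + a*(10*c^2 + 104*c + 40) + 30*c^2 + 294*c - 60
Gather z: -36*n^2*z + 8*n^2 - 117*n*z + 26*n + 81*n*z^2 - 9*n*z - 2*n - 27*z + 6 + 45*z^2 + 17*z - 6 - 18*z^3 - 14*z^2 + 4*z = 8*n^2 + 24*n - 18*z^3 + z^2*(81*n + 31) + z*(-36*n^2 - 126*n - 6)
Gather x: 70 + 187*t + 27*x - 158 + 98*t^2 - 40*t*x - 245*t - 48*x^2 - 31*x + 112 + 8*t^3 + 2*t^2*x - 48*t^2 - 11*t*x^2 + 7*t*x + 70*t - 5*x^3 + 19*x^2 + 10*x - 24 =8*t^3 + 50*t^2 + 12*t - 5*x^3 + x^2*(-11*t - 29) + x*(2*t^2 - 33*t + 6)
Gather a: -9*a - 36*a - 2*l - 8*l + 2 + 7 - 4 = -45*a - 10*l + 5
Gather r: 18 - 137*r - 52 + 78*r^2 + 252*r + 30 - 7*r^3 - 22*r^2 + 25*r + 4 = -7*r^3 + 56*r^2 + 140*r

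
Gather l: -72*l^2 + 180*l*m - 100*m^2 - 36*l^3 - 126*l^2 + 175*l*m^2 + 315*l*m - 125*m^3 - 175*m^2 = -36*l^3 - 198*l^2 + l*(175*m^2 + 495*m) - 125*m^3 - 275*m^2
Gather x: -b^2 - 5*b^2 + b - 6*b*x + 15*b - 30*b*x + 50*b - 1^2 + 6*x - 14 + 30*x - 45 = -6*b^2 + 66*b + x*(36 - 36*b) - 60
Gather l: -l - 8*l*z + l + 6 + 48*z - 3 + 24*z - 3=-8*l*z + 72*z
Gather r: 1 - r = 1 - r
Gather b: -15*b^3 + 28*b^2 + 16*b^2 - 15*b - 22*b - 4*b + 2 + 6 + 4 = -15*b^3 + 44*b^2 - 41*b + 12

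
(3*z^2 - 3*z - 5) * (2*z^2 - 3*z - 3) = 6*z^4 - 15*z^3 - 10*z^2 + 24*z + 15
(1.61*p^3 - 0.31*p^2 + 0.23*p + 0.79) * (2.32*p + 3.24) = 3.7352*p^4 + 4.4972*p^3 - 0.4708*p^2 + 2.578*p + 2.5596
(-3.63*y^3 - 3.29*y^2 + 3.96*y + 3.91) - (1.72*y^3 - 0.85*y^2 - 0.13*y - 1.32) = -5.35*y^3 - 2.44*y^2 + 4.09*y + 5.23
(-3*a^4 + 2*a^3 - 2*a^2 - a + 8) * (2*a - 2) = -6*a^5 + 10*a^4 - 8*a^3 + 2*a^2 + 18*a - 16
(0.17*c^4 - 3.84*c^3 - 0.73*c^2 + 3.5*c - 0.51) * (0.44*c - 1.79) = 0.0748*c^5 - 1.9939*c^4 + 6.5524*c^3 + 2.8467*c^2 - 6.4894*c + 0.9129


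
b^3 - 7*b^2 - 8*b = b*(b - 8)*(b + 1)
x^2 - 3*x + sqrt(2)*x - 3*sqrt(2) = (x - 3)*(x + sqrt(2))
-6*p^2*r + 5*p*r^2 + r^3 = r*(-p + r)*(6*p + r)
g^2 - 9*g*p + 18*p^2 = (g - 6*p)*(g - 3*p)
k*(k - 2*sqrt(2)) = k^2 - 2*sqrt(2)*k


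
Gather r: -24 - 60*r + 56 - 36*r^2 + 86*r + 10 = -36*r^2 + 26*r + 42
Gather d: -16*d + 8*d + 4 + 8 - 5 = 7 - 8*d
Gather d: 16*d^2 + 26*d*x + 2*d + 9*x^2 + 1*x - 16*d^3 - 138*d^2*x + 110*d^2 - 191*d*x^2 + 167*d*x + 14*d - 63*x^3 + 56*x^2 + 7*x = -16*d^3 + d^2*(126 - 138*x) + d*(-191*x^2 + 193*x + 16) - 63*x^3 + 65*x^2 + 8*x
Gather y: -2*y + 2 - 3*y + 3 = 5 - 5*y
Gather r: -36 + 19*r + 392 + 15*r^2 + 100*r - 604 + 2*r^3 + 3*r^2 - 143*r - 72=2*r^3 + 18*r^2 - 24*r - 320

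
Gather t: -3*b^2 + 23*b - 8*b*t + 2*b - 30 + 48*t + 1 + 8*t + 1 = -3*b^2 + 25*b + t*(56 - 8*b) - 28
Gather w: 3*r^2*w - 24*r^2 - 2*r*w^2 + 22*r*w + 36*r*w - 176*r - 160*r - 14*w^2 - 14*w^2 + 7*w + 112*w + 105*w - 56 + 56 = -24*r^2 - 336*r + w^2*(-2*r - 28) + w*(3*r^2 + 58*r + 224)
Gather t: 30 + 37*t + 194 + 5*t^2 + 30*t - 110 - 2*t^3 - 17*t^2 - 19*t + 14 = -2*t^3 - 12*t^2 + 48*t + 128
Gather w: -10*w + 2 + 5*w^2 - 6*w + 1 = 5*w^2 - 16*w + 3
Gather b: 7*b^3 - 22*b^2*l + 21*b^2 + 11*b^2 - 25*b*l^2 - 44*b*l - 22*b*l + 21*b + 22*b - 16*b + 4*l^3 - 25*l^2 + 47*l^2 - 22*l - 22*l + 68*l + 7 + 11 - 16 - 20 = 7*b^3 + b^2*(32 - 22*l) + b*(-25*l^2 - 66*l + 27) + 4*l^3 + 22*l^2 + 24*l - 18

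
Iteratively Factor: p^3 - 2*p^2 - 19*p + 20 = (p - 1)*(p^2 - p - 20) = (p - 5)*(p - 1)*(p + 4)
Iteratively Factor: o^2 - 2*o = (o - 2)*(o)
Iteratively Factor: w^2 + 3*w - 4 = (w + 4)*(w - 1)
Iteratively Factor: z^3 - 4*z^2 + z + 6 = (z - 2)*(z^2 - 2*z - 3) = (z - 2)*(z + 1)*(z - 3)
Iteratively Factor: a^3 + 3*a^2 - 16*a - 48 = (a - 4)*(a^2 + 7*a + 12) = (a - 4)*(a + 4)*(a + 3)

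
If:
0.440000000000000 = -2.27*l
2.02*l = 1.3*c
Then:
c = -0.30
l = -0.19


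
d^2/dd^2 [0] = 0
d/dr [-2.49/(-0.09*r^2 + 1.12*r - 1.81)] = (2.7888 - 0.4482*r)/(0.09*r^2 - 1.12*r + 1.81)^2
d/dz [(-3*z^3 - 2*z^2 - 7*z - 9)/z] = -6*z - 2 + 9/z^2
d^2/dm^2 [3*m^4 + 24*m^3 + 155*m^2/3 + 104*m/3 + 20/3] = 36*m^2 + 144*m + 310/3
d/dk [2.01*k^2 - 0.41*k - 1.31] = 4.02*k - 0.41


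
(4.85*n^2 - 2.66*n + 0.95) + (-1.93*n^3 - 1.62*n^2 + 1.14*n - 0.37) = -1.93*n^3 + 3.23*n^2 - 1.52*n + 0.58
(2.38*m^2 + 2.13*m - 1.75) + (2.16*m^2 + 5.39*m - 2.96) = 4.54*m^2 + 7.52*m - 4.71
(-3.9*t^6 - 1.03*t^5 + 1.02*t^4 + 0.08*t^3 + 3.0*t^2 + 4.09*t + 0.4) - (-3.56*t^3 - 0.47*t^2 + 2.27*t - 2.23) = -3.9*t^6 - 1.03*t^5 + 1.02*t^4 + 3.64*t^3 + 3.47*t^2 + 1.82*t + 2.63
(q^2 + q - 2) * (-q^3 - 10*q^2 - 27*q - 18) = -q^5 - 11*q^4 - 35*q^3 - 25*q^2 + 36*q + 36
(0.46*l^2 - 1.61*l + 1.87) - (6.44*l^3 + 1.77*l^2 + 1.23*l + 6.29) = -6.44*l^3 - 1.31*l^2 - 2.84*l - 4.42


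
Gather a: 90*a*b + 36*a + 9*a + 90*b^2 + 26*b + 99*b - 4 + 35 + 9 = a*(90*b + 45) + 90*b^2 + 125*b + 40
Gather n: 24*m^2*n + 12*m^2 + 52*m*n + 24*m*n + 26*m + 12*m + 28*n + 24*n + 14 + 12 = 12*m^2 + 38*m + n*(24*m^2 + 76*m + 52) + 26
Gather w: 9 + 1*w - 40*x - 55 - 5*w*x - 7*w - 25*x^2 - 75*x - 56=w*(-5*x - 6) - 25*x^2 - 115*x - 102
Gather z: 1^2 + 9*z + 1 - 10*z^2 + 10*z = -10*z^2 + 19*z + 2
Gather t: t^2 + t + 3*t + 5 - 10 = t^2 + 4*t - 5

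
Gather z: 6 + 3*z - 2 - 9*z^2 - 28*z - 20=-9*z^2 - 25*z - 16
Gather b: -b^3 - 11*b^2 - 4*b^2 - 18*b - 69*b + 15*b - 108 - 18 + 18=-b^3 - 15*b^2 - 72*b - 108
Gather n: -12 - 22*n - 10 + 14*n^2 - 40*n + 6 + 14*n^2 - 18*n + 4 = 28*n^2 - 80*n - 12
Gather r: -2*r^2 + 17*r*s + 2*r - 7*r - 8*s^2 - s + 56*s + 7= -2*r^2 + r*(17*s - 5) - 8*s^2 + 55*s + 7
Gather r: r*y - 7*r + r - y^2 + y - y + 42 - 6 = r*(y - 6) - y^2 + 36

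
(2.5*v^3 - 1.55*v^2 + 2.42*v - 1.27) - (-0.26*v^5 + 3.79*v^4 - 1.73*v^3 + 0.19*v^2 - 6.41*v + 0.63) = 0.26*v^5 - 3.79*v^4 + 4.23*v^3 - 1.74*v^2 + 8.83*v - 1.9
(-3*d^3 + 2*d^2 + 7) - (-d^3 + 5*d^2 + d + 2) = -2*d^3 - 3*d^2 - d + 5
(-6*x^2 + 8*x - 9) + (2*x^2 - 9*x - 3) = -4*x^2 - x - 12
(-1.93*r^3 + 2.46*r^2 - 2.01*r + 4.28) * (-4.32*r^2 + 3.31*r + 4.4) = 8.3376*r^5 - 17.0155*r^4 + 8.3338*r^3 - 14.3187*r^2 + 5.3228*r + 18.832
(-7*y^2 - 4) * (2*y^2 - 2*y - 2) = -14*y^4 + 14*y^3 + 6*y^2 + 8*y + 8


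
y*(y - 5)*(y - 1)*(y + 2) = y^4 - 4*y^3 - 7*y^2 + 10*y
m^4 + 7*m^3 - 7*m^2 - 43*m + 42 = (m - 2)*(m - 1)*(m + 3)*(m + 7)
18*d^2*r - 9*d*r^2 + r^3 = r*(-6*d + r)*(-3*d + r)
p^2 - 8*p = p*(p - 8)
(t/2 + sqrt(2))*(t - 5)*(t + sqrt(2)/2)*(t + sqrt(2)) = t^4/2 - 5*t^3/2 + 7*sqrt(2)*t^3/4 - 35*sqrt(2)*t^2/4 + 7*t^2/2 - 35*t/2 + sqrt(2)*t - 5*sqrt(2)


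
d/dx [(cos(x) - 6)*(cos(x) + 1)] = (5 - 2*cos(x))*sin(x)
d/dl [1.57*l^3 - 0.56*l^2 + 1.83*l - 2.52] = 4.71*l^2 - 1.12*l + 1.83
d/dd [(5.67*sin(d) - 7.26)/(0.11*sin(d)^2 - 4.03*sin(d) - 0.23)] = (-0.6237*sin(d)^2 + 1.5972*sin(d) - 30.5619)*cos(d)/(0.0121*sin(d)^4 - 0.8866*sin(d)^3 + 16.1903*sin(d)^2 + 1.8538*sin(d) + 0.0529)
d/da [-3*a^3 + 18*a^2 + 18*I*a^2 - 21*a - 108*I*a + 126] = -9*a^2 + 36*a*(1 + I) - 21 - 108*I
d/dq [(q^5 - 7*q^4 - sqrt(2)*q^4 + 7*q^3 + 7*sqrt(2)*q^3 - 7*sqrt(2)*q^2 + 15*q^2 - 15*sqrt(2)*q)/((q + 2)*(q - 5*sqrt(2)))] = (3*q^6 - 22*sqrt(2)*q^5 - 6*q^5 - 5*q^4 + 56*sqrt(2)*q^4 - 32*q^3 + 238*sqrt(2)*q^3 - 284*sqrt(2)*q^2 - 320*q^2 - 300*sqrt(2)*q + 280*q + 300)/(q^4 - 10*sqrt(2)*q^3 + 4*q^3 - 40*sqrt(2)*q^2 + 54*q^2 - 40*sqrt(2)*q + 200*q + 200)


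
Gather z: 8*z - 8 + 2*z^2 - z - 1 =2*z^2 + 7*z - 9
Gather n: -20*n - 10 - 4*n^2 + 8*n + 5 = -4*n^2 - 12*n - 5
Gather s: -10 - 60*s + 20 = 10 - 60*s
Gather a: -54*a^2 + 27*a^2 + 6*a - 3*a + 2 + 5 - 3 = -27*a^2 + 3*a + 4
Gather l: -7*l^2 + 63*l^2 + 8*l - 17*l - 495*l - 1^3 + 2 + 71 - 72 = 56*l^2 - 504*l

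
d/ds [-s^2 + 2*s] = 2 - 2*s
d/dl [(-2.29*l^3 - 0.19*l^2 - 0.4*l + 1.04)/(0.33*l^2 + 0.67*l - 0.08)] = (-0.7557*l^4 - 3.0686*l^3 + 0.5543*l^2 - 0.656*l - 0.6648)/(0.1089*l^4 + 0.4422*l^3 + 0.3961*l^2 - 0.1072*l + 0.0064)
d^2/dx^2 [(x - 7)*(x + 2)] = 2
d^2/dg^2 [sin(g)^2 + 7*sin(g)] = -7*sin(g) + 2*cos(2*g)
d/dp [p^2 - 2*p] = 2*p - 2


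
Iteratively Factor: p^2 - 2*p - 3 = (p + 1)*(p - 3)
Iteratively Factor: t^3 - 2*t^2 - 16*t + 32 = (t + 4)*(t^2 - 6*t + 8) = (t - 4)*(t + 4)*(t - 2)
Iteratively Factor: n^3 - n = (n - 1)*(n^2 + n) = (n - 1)*(n + 1)*(n)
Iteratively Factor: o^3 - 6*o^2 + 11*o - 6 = (o - 1)*(o^2 - 5*o + 6) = (o - 3)*(o - 1)*(o - 2)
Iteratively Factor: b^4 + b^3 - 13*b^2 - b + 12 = (b + 4)*(b^3 - 3*b^2 - b + 3) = (b - 1)*(b + 4)*(b^2 - 2*b - 3) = (b - 3)*(b - 1)*(b + 4)*(b + 1)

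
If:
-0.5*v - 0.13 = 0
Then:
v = -0.26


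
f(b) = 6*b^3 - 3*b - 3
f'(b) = 18*b^2 - 3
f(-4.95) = -715.87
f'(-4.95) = 438.04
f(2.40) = 72.74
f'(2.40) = 100.68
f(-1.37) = -14.32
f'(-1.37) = 30.78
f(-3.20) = -190.01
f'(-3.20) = 181.32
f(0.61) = -3.47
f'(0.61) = 3.70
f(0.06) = -3.18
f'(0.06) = -2.94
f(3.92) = 346.66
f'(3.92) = 273.60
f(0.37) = -3.81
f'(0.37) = -0.54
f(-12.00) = -10335.00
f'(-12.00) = 2589.00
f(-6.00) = -1281.00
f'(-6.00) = 645.00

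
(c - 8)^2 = c^2 - 16*c + 64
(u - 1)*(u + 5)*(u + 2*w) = u^3 + 2*u^2*w + 4*u^2 + 8*u*w - 5*u - 10*w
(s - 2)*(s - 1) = s^2 - 3*s + 2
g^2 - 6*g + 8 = (g - 4)*(g - 2)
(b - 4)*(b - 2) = b^2 - 6*b + 8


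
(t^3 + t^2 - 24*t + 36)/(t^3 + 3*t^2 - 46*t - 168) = (t^2 - 5*t + 6)/(t^2 - 3*t - 28)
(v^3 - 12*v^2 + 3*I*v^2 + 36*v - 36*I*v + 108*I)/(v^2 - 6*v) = v - 6 + 3*I - 18*I/v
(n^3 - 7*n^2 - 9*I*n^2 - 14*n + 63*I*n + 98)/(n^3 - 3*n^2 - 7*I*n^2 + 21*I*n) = (n^2 - n*(7 + 2*I) + 14*I)/(n*(n - 3))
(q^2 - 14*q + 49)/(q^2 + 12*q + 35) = (q^2 - 14*q + 49)/(q^2 + 12*q + 35)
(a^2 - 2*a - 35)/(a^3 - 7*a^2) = (a + 5)/a^2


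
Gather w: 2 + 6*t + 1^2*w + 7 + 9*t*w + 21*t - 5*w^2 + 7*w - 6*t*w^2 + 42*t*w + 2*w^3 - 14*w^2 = 27*t + 2*w^3 + w^2*(-6*t - 19) + w*(51*t + 8) + 9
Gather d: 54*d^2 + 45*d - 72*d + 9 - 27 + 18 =54*d^2 - 27*d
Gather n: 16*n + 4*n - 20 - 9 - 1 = 20*n - 30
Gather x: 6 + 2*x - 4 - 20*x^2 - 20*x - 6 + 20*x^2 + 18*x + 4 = 0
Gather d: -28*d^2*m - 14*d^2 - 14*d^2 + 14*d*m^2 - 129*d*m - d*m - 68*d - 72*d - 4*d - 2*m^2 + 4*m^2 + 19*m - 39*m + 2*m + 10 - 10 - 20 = d^2*(-28*m - 28) + d*(14*m^2 - 130*m - 144) + 2*m^2 - 18*m - 20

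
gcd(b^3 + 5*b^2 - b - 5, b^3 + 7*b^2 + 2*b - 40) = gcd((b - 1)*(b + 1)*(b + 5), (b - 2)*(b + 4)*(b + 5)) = b + 5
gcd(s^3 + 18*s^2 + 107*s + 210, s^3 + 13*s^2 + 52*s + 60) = s^2 + 11*s + 30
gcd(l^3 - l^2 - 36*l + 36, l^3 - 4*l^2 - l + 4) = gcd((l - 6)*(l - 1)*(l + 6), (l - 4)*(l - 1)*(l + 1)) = l - 1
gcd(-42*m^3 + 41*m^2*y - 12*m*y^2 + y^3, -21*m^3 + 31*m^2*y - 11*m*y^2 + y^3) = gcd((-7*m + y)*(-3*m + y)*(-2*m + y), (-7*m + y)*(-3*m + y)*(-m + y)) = 21*m^2 - 10*m*y + y^2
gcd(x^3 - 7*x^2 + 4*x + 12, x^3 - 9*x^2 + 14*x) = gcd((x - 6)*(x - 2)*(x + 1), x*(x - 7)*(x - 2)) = x - 2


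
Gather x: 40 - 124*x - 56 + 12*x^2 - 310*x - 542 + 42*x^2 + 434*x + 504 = 54*x^2 - 54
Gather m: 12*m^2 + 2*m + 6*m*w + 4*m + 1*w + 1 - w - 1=12*m^2 + m*(6*w + 6)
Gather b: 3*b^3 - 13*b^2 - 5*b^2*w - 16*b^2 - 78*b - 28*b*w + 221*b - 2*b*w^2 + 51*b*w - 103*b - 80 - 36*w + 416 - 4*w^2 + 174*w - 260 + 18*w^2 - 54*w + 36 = 3*b^3 + b^2*(-5*w - 29) + b*(-2*w^2 + 23*w + 40) + 14*w^2 + 84*w + 112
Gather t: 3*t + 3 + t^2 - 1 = t^2 + 3*t + 2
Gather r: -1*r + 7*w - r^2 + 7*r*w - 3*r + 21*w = -r^2 + r*(7*w - 4) + 28*w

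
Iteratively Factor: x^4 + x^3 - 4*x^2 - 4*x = (x + 2)*(x^3 - x^2 - 2*x) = (x - 2)*(x + 2)*(x^2 + x) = (x - 2)*(x + 1)*(x + 2)*(x)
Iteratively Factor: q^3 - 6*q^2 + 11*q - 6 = (q - 2)*(q^2 - 4*q + 3) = (q - 3)*(q - 2)*(q - 1)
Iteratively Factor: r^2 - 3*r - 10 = (r + 2)*(r - 5)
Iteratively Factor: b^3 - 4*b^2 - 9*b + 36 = (b - 3)*(b^2 - b - 12) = (b - 4)*(b - 3)*(b + 3)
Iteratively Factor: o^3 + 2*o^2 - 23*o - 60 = (o + 3)*(o^2 - o - 20) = (o + 3)*(o + 4)*(o - 5)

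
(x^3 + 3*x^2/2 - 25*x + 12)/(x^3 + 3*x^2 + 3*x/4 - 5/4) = 2*(x^2 + 2*x - 24)/(2*x^2 + 7*x + 5)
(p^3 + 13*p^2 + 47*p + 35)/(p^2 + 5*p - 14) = (p^2 + 6*p + 5)/(p - 2)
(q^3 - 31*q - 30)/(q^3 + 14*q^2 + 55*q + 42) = (q^2 - q - 30)/(q^2 + 13*q + 42)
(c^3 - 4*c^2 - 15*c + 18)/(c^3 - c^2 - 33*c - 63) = (c^2 - 7*c + 6)/(c^2 - 4*c - 21)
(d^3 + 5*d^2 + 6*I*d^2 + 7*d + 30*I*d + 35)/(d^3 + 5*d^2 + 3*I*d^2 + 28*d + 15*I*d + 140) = (d - I)/(d - 4*I)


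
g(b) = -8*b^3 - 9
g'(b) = -24*b^2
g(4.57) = -772.55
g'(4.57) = -501.24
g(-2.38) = 98.85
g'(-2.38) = -135.95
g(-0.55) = -7.67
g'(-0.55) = -7.26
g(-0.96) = -1.92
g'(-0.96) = -22.12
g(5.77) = -1545.80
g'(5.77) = -799.03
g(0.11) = -9.01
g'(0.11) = -0.29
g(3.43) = -331.83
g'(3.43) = -282.36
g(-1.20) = 4.82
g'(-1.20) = -34.56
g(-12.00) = 13815.00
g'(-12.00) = -3456.00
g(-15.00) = 26991.00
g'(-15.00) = -5400.00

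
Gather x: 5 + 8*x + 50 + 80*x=88*x + 55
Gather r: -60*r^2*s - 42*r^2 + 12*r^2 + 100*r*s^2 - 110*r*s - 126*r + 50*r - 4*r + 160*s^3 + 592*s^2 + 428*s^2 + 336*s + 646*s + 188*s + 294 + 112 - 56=r^2*(-60*s - 30) + r*(100*s^2 - 110*s - 80) + 160*s^3 + 1020*s^2 + 1170*s + 350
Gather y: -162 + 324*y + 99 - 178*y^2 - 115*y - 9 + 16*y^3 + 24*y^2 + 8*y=16*y^3 - 154*y^2 + 217*y - 72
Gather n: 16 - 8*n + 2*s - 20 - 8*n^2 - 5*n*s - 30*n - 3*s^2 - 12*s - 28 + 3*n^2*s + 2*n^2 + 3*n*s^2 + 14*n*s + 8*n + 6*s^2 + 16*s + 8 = n^2*(3*s - 6) + n*(3*s^2 + 9*s - 30) + 3*s^2 + 6*s - 24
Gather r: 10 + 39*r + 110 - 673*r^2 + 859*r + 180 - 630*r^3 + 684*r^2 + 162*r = -630*r^3 + 11*r^2 + 1060*r + 300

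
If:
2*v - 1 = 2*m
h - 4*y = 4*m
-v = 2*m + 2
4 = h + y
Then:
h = 38/15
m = -5/6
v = -1/3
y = 22/15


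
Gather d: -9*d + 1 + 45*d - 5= 36*d - 4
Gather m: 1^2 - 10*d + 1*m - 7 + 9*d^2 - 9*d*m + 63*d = 9*d^2 + 53*d + m*(1 - 9*d) - 6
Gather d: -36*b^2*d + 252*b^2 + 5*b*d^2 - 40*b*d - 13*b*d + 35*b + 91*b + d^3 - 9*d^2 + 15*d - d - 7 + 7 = 252*b^2 + 126*b + d^3 + d^2*(5*b - 9) + d*(-36*b^2 - 53*b + 14)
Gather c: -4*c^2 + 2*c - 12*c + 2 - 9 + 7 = -4*c^2 - 10*c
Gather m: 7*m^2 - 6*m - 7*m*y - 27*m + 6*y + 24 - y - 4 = 7*m^2 + m*(-7*y - 33) + 5*y + 20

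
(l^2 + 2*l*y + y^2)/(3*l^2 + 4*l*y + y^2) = (l + y)/(3*l + y)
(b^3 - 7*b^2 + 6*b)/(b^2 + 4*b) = (b^2 - 7*b + 6)/(b + 4)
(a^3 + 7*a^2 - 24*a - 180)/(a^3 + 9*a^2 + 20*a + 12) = (a^2 + a - 30)/(a^2 + 3*a + 2)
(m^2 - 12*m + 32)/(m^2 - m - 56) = (m - 4)/(m + 7)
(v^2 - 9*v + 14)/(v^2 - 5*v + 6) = (v - 7)/(v - 3)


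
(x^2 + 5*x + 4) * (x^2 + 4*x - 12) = x^4 + 9*x^3 + 12*x^2 - 44*x - 48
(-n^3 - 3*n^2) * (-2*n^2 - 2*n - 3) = 2*n^5 + 8*n^4 + 9*n^3 + 9*n^2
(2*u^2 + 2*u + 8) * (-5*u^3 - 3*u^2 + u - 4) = -10*u^5 - 16*u^4 - 44*u^3 - 30*u^2 - 32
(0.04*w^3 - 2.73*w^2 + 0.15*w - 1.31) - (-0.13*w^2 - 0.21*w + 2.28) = 0.04*w^3 - 2.6*w^2 + 0.36*w - 3.59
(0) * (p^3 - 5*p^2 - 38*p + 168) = 0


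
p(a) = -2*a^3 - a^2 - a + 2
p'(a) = -6*a^2 - 2*a - 1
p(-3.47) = 76.99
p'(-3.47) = -66.31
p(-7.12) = 680.31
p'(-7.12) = -290.93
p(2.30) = -29.92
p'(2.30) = -37.34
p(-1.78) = 11.89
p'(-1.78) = -16.45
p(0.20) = 1.74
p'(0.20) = -1.64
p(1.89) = -16.96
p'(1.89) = -26.21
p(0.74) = -0.10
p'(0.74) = -5.77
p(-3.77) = 98.72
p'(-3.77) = -78.74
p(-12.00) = 3326.00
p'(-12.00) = -841.00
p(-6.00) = 404.00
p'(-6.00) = -205.00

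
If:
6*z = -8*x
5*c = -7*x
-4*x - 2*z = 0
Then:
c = 0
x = 0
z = 0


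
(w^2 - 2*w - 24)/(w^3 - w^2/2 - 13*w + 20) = 2*(w - 6)/(2*w^2 - 9*w + 10)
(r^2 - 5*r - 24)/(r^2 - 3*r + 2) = (r^2 - 5*r - 24)/(r^2 - 3*r + 2)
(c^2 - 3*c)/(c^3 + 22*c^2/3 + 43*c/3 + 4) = 3*c*(c - 3)/(3*c^3 + 22*c^2 + 43*c + 12)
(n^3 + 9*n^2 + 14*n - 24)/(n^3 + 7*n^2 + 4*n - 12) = (n + 4)/(n + 2)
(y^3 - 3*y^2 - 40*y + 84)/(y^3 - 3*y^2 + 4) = (y^2 - y - 42)/(y^2 - y - 2)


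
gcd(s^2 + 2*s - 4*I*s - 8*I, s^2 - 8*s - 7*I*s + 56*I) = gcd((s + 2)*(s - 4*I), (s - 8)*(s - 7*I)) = 1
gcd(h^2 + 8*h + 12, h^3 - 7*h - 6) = h + 2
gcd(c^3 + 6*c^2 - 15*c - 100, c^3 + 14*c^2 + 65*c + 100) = c^2 + 10*c + 25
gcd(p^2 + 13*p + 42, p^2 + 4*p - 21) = p + 7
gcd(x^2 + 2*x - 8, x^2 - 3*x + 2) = x - 2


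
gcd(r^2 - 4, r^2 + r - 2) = r + 2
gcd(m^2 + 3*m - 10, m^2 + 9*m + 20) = m + 5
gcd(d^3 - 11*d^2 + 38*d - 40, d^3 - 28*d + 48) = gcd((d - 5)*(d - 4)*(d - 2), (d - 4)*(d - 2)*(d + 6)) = d^2 - 6*d + 8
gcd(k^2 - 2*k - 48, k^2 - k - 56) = k - 8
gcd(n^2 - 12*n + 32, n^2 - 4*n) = n - 4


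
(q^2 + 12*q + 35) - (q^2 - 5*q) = 17*q + 35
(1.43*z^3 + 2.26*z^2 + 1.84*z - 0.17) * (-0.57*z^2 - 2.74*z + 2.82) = -0.8151*z^5 - 5.2064*z^4 - 3.2086*z^3 + 1.4285*z^2 + 5.6546*z - 0.4794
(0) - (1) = -1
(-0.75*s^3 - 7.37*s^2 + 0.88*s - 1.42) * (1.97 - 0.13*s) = 0.0975*s^4 - 0.5194*s^3 - 14.6333*s^2 + 1.9182*s - 2.7974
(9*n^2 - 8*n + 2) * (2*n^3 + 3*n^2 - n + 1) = 18*n^5 + 11*n^4 - 29*n^3 + 23*n^2 - 10*n + 2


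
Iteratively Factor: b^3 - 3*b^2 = (b)*(b^2 - 3*b) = b*(b - 3)*(b)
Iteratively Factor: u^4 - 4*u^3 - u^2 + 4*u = (u - 4)*(u^3 - u) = (u - 4)*(u - 1)*(u^2 + u) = (u - 4)*(u - 1)*(u + 1)*(u)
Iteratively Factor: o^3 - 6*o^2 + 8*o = (o - 4)*(o^2 - 2*o) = o*(o - 4)*(o - 2)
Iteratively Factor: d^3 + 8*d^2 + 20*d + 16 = (d + 2)*(d^2 + 6*d + 8) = (d + 2)*(d + 4)*(d + 2)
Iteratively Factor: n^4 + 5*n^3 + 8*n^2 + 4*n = (n + 1)*(n^3 + 4*n^2 + 4*n) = (n + 1)*(n + 2)*(n^2 + 2*n) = n*(n + 1)*(n + 2)*(n + 2)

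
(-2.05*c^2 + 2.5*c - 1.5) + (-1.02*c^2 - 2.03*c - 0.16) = -3.07*c^2 + 0.47*c - 1.66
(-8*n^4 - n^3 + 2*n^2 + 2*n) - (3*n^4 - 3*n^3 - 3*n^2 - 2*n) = -11*n^4 + 2*n^3 + 5*n^2 + 4*n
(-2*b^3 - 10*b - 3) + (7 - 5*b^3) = -7*b^3 - 10*b + 4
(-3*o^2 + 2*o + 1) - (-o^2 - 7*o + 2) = -2*o^2 + 9*o - 1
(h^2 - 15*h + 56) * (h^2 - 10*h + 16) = h^4 - 25*h^3 + 222*h^2 - 800*h + 896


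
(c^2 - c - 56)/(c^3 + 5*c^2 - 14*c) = (c - 8)/(c*(c - 2))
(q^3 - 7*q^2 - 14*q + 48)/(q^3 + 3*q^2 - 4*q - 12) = (q - 8)/(q + 2)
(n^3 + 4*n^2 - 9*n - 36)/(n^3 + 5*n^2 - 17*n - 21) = (n^2 + 7*n + 12)/(n^2 + 8*n + 7)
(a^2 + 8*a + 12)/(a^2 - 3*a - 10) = (a + 6)/(a - 5)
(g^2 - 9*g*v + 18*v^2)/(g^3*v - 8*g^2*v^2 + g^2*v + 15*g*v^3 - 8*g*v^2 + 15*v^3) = (-g + 6*v)/(v*(-g^2 + 5*g*v - g + 5*v))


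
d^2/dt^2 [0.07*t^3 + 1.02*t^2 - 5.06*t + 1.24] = 0.42*t + 2.04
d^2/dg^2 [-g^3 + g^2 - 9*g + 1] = 2 - 6*g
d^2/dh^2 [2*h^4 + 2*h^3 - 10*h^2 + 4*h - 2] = 24*h^2 + 12*h - 20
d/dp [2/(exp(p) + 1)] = -1/(2*cosh(p/2)^2)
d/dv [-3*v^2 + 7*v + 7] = 7 - 6*v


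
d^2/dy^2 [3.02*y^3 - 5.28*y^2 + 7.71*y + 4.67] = 18.12*y - 10.56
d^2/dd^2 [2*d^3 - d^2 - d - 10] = 12*d - 2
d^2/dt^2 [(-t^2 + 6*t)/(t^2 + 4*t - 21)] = 2*(10*t^3 - 63*t^2 + 378*t + 63)/(t^6 + 12*t^5 - 15*t^4 - 440*t^3 + 315*t^2 + 5292*t - 9261)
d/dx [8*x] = 8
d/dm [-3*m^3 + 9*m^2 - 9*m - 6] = -9*m^2 + 18*m - 9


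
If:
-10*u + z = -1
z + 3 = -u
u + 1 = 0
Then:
No Solution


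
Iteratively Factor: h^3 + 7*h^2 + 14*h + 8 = (h + 1)*(h^2 + 6*h + 8) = (h + 1)*(h + 2)*(h + 4)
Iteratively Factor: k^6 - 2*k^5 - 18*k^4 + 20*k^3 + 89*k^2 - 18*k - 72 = (k - 1)*(k^5 - k^4 - 19*k^3 + k^2 + 90*k + 72) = (k - 1)*(k + 1)*(k^4 - 2*k^3 - 17*k^2 + 18*k + 72) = (k - 1)*(k + 1)*(k + 2)*(k^3 - 4*k^2 - 9*k + 36) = (k - 4)*(k - 1)*(k + 1)*(k + 2)*(k^2 - 9) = (k - 4)*(k - 1)*(k + 1)*(k + 2)*(k + 3)*(k - 3)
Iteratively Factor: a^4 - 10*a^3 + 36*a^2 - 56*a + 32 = (a - 2)*(a^3 - 8*a^2 + 20*a - 16) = (a - 2)^2*(a^2 - 6*a + 8) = (a - 4)*(a - 2)^2*(a - 2)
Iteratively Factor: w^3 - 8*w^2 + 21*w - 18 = (w - 3)*(w^2 - 5*w + 6) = (w - 3)*(w - 2)*(w - 3)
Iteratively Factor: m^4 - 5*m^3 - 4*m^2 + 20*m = (m - 2)*(m^3 - 3*m^2 - 10*m) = (m - 5)*(m - 2)*(m^2 + 2*m) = m*(m - 5)*(m - 2)*(m + 2)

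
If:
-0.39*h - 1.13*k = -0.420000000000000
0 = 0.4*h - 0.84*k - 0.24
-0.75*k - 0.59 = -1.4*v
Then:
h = 0.80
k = 0.10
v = 0.47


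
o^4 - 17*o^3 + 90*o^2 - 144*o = o*(o - 8)*(o - 6)*(o - 3)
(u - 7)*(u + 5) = u^2 - 2*u - 35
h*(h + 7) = h^2 + 7*h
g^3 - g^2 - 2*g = g*(g - 2)*(g + 1)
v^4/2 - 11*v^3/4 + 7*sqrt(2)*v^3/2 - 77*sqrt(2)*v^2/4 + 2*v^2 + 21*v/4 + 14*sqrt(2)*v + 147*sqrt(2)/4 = (v/2 + 1/2)*(v - 7/2)*(v - 3)*(v + 7*sqrt(2))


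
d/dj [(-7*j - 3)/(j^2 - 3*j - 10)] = (7*j^2 + 6*j + 61)/(j^4 - 6*j^3 - 11*j^2 + 60*j + 100)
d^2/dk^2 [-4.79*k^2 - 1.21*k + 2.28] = -9.58000000000000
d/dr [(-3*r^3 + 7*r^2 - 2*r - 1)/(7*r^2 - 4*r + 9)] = (-21*r^4 + 24*r^3 - 95*r^2 + 140*r - 22)/(49*r^4 - 56*r^3 + 142*r^2 - 72*r + 81)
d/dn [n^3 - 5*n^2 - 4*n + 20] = 3*n^2 - 10*n - 4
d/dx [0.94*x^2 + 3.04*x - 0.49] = 1.88*x + 3.04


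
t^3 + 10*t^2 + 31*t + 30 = (t + 2)*(t + 3)*(t + 5)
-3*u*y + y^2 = y*(-3*u + y)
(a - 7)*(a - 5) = a^2 - 12*a + 35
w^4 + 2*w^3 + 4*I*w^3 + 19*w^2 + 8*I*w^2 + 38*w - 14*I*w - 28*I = (w + 2)*(w - 2*I)*(w - I)*(w + 7*I)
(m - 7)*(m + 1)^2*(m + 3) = m^4 - 2*m^3 - 28*m^2 - 46*m - 21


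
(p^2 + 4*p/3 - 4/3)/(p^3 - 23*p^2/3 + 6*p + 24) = (3*p^2 + 4*p - 4)/(3*p^3 - 23*p^2 + 18*p + 72)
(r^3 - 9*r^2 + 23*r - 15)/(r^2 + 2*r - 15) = (r^2 - 6*r + 5)/(r + 5)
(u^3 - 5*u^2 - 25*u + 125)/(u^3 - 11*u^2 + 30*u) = (u^2 - 25)/(u*(u - 6))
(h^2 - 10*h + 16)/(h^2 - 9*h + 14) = (h - 8)/(h - 7)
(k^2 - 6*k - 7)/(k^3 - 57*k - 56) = (k - 7)/(k^2 - k - 56)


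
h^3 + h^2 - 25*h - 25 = (h - 5)*(h + 1)*(h + 5)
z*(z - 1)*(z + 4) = z^3 + 3*z^2 - 4*z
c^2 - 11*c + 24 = (c - 8)*(c - 3)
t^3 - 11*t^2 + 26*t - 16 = (t - 8)*(t - 2)*(t - 1)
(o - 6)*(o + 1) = o^2 - 5*o - 6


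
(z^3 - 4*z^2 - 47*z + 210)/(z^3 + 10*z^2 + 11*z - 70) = (z^2 - 11*z + 30)/(z^2 + 3*z - 10)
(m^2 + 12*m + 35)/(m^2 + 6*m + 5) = (m + 7)/(m + 1)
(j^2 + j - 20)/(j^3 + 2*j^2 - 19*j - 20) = 1/(j + 1)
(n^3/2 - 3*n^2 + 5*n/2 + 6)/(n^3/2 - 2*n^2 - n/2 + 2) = (n - 3)/(n - 1)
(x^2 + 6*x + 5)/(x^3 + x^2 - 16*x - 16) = (x + 5)/(x^2 - 16)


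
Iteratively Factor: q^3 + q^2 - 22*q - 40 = (q + 4)*(q^2 - 3*q - 10) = (q - 5)*(q + 4)*(q + 2)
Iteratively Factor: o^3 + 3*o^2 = (o)*(o^2 + 3*o) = o*(o + 3)*(o)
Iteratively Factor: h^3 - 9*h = (h + 3)*(h^2 - 3*h) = (h - 3)*(h + 3)*(h)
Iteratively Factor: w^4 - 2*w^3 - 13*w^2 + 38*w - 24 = (w - 3)*(w^3 + w^2 - 10*w + 8) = (w - 3)*(w + 4)*(w^2 - 3*w + 2) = (w - 3)*(w - 2)*(w + 4)*(w - 1)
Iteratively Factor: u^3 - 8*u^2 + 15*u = (u - 3)*(u^2 - 5*u) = u*(u - 3)*(u - 5)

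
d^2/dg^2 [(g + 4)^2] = 2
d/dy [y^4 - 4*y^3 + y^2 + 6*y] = 4*y^3 - 12*y^2 + 2*y + 6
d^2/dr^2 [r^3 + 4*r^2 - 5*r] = 6*r + 8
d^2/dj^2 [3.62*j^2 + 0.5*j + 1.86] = 7.24000000000000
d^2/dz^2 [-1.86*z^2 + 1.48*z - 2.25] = -3.72000000000000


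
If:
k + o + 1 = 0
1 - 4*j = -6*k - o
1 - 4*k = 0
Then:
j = 5/16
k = 1/4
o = -5/4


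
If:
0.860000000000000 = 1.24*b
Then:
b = 0.69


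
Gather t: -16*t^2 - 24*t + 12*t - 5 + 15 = -16*t^2 - 12*t + 10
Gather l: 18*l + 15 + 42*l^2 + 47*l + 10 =42*l^2 + 65*l + 25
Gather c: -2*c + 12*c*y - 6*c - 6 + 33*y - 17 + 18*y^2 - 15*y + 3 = c*(12*y - 8) + 18*y^2 + 18*y - 20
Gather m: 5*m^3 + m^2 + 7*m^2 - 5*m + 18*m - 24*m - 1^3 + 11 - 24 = 5*m^3 + 8*m^2 - 11*m - 14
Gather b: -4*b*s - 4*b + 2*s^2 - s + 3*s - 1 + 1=b*(-4*s - 4) + 2*s^2 + 2*s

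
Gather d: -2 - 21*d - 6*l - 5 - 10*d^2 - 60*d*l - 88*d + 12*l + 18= -10*d^2 + d*(-60*l - 109) + 6*l + 11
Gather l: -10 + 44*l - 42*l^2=-42*l^2 + 44*l - 10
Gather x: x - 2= x - 2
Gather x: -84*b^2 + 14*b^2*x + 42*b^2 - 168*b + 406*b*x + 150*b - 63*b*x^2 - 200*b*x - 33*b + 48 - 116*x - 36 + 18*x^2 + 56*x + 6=-42*b^2 - 51*b + x^2*(18 - 63*b) + x*(14*b^2 + 206*b - 60) + 18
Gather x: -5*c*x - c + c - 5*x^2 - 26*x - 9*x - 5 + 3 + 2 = -5*x^2 + x*(-5*c - 35)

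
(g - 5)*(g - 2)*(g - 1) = g^3 - 8*g^2 + 17*g - 10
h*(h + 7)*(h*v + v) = h^3*v + 8*h^2*v + 7*h*v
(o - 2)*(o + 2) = o^2 - 4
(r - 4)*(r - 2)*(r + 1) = r^3 - 5*r^2 + 2*r + 8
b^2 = b^2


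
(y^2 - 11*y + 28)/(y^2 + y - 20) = (y - 7)/(y + 5)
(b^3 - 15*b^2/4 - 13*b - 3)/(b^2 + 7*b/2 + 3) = (4*b^2 - 23*b - 6)/(2*(2*b + 3))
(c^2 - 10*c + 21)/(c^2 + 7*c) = (c^2 - 10*c + 21)/(c*(c + 7))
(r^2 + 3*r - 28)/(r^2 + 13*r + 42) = (r - 4)/(r + 6)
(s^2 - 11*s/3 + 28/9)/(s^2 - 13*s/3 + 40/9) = (9*s^2 - 33*s + 28)/(9*s^2 - 39*s + 40)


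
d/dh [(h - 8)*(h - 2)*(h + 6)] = 3*h^2 - 8*h - 44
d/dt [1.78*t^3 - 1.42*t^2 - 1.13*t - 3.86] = 5.34*t^2 - 2.84*t - 1.13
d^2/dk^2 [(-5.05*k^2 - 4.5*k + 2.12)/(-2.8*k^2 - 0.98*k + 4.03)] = (42.8456*k^3 + 242.1804*k^2 + 269.76432*k + 147.661434)/(21.952*k^6 + 23.0496*k^5 - 86.71824*k^4 - 65.408728*k^3 + 124.812324*k^2 + 47.748246*k - 65.450827)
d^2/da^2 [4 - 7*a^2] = -14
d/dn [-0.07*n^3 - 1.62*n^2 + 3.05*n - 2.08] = -0.21*n^2 - 3.24*n + 3.05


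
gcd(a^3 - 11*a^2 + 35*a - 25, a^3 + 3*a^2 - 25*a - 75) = a - 5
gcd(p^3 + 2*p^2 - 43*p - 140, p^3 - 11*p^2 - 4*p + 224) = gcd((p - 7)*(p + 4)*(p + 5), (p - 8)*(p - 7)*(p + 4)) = p^2 - 3*p - 28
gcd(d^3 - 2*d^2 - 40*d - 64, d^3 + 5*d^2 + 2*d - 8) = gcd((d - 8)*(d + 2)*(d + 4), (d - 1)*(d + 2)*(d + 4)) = d^2 + 6*d + 8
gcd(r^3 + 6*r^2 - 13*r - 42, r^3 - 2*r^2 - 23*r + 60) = r - 3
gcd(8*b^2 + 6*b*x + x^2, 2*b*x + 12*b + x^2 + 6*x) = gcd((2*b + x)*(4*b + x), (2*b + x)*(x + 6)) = 2*b + x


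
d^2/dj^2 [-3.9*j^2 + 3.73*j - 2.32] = -7.80000000000000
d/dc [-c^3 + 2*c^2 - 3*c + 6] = -3*c^2 + 4*c - 3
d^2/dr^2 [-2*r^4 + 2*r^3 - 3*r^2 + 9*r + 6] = -24*r^2 + 12*r - 6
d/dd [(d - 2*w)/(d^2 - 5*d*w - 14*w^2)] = (d^2 - 5*d*w - 14*w^2 - (d - 2*w)*(2*d - 5*w))/(-d^2 + 5*d*w + 14*w^2)^2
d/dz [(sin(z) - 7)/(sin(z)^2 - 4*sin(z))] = (-cos(z) + 14/tan(z) - 28*cos(z)/sin(z)^2)/(sin(z) - 4)^2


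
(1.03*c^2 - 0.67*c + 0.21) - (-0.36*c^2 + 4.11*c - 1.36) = 1.39*c^2 - 4.78*c + 1.57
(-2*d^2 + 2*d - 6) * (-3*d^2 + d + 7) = 6*d^4 - 8*d^3 + 6*d^2 + 8*d - 42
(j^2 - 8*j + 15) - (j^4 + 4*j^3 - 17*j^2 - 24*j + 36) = -j^4 - 4*j^3 + 18*j^2 + 16*j - 21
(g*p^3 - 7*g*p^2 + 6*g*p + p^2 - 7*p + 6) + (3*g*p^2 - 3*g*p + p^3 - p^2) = g*p^3 - 4*g*p^2 + 3*g*p + p^3 - 7*p + 6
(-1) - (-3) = 2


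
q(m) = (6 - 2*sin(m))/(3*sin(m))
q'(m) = -(6 - 2*sin(m))*cos(m)/(3*sin(m)^2) - 2*cos(m)/(3*sin(m))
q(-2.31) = -3.37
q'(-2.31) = 2.47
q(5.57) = -3.72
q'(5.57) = -3.53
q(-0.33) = -6.84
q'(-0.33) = -18.02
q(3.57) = -5.48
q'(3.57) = 10.54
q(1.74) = 1.36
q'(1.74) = 0.35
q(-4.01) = 1.95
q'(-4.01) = 2.22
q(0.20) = 9.40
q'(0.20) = -49.66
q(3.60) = -5.19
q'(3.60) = 9.16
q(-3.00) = -14.84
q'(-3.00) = 99.42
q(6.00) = -7.82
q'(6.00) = -24.60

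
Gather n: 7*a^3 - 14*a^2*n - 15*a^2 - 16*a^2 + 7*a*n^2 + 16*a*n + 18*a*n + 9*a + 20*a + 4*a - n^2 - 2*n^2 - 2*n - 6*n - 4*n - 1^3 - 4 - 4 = 7*a^3 - 31*a^2 + 33*a + n^2*(7*a - 3) + n*(-14*a^2 + 34*a - 12) - 9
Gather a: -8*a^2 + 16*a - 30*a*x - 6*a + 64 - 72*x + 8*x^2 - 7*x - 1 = -8*a^2 + a*(10 - 30*x) + 8*x^2 - 79*x + 63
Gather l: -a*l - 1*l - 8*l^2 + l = -a*l - 8*l^2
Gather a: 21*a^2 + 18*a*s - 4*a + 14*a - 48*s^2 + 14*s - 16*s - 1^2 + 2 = 21*a^2 + a*(18*s + 10) - 48*s^2 - 2*s + 1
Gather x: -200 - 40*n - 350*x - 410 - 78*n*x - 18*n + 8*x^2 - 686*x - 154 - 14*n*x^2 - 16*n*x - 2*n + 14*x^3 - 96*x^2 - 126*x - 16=-60*n + 14*x^3 + x^2*(-14*n - 88) + x*(-94*n - 1162) - 780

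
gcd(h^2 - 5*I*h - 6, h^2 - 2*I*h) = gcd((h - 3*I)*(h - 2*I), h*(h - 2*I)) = h - 2*I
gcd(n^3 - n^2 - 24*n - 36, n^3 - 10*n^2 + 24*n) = n - 6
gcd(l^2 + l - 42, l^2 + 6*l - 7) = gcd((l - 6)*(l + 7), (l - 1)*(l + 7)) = l + 7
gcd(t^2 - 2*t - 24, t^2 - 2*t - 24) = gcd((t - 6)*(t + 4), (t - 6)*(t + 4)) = t^2 - 2*t - 24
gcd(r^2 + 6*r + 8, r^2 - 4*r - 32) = r + 4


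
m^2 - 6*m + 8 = (m - 4)*(m - 2)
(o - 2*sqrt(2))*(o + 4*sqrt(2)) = o^2 + 2*sqrt(2)*o - 16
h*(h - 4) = h^2 - 4*h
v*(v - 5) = v^2 - 5*v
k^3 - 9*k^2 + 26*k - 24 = (k - 4)*(k - 3)*(k - 2)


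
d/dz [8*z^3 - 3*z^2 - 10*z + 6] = 24*z^2 - 6*z - 10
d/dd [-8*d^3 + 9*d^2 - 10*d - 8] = -24*d^2 + 18*d - 10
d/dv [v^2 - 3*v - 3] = 2*v - 3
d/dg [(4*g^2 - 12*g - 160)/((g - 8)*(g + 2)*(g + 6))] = 4*(-g^2 - 10*g - 28)/(g^4 + 16*g^3 + 88*g^2 + 192*g + 144)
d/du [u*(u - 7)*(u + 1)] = 3*u^2 - 12*u - 7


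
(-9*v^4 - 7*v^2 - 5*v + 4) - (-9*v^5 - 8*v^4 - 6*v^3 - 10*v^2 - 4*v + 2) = 9*v^5 - v^4 + 6*v^3 + 3*v^2 - v + 2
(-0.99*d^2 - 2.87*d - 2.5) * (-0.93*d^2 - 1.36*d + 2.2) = 0.9207*d^4 + 4.0155*d^3 + 4.0502*d^2 - 2.914*d - 5.5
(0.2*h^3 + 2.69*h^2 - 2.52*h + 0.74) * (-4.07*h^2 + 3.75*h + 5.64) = -0.814*h^5 - 10.1983*h^4 + 21.4719*h^3 + 2.7098*h^2 - 11.4378*h + 4.1736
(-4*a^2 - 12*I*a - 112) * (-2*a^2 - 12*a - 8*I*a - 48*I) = 8*a^4 + 48*a^3 + 56*I*a^3 + 128*a^2 + 336*I*a^2 + 768*a + 896*I*a + 5376*I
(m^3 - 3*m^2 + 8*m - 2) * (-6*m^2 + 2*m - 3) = -6*m^5 + 20*m^4 - 57*m^3 + 37*m^2 - 28*m + 6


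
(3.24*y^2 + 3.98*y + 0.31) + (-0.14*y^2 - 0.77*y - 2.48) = 3.1*y^2 + 3.21*y - 2.17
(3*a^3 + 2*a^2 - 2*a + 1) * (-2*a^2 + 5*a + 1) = -6*a^5 + 11*a^4 + 17*a^3 - 10*a^2 + 3*a + 1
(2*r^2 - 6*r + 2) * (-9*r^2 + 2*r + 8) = -18*r^4 + 58*r^3 - 14*r^2 - 44*r + 16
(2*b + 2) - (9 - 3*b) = 5*b - 7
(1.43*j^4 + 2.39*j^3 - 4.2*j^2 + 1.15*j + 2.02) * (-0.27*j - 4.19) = -0.3861*j^5 - 6.637*j^4 - 8.8801*j^3 + 17.2875*j^2 - 5.3639*j - 8.4638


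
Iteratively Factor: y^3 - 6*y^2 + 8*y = (y)*(y^2 - 6*y + 8) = y*(y - 2)*(y - 4)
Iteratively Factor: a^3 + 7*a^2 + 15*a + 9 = (a + 1)*(a^2 + 6*a + 9) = (a + 1)*(a + 3)*(a + 3)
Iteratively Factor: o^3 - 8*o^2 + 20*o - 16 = (o - 2)*(o^2 - 6*o + 8) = (o - 2)^2*(o - 4)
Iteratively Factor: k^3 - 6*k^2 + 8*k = (k - 4)*(k^2 - 2*k) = (k - 4)*(k - 2)*(k)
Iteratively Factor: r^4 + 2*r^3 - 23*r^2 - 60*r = (r + 3)*(r^3 - r^2 - 20*r) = r*(r + 3)*(r^2 - r - 20) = r*(r - 5)*(r + 3)*(r + 4)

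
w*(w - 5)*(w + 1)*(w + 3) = w^4 - w^3 - 17*w^2 - 15*w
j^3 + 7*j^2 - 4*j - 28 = (j - 2)*(j + 2)*(j + 7)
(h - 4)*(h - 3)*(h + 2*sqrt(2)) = h^3 - 7*h^2 + 2*sqrt(2)*h^2 - 14*sqrt(2)*h + 12*h + 24*sqrt(2)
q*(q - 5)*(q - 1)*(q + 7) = q^4 + q^3 - 37*q^2 + 35*q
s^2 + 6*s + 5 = (s + 1)*(s + 5)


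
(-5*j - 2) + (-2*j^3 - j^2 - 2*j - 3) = -2*j^3 - j^2 - 7*j - 5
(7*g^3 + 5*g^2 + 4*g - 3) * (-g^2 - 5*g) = -7*g^5 - 40*g^4 - 29*g^3 - 17*g^2 + 15*g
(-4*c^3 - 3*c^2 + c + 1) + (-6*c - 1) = -4*c^3 - 3*c^2 - 5*c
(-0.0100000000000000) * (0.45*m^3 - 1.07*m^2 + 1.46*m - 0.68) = -0.0045*m^3 + 0.0107*m^2 - 0.0146*m + 0.0068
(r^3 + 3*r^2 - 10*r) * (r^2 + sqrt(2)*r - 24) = r^5 + sqrt(2)*r^4 + 3*r^4 - 34*r^3 + 3*sqrt(2)*r^3 - 72*r^2 - 10*sqrt(2)*r^2 + 240*r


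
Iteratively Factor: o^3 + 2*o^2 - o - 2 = (o - 1)*(o^2 + 3*o + 2) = (o - 1)*(o + 1)*(o + 2)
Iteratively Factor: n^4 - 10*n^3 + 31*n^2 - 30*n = (n - 3)*(n^3 - 7*n^2 + 10*n) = n*(n - 3)*(n^2 - 7*n + 10) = n*(n - 3)*(n - 2)*(n - 5)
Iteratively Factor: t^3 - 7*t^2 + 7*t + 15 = (t - 3)*(t^2 - 4*t - 5) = (t - 5)*(t - 3)*(t + 1)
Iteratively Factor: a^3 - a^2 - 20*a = (a + 4)*(a^2 - 5*a) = (a - 5)*(a + 4)*(a)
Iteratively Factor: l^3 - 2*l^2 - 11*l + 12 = (l - 4)*(l^2 + 2*l - 3) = (l - 4)*(l + 3)*(l - 1)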